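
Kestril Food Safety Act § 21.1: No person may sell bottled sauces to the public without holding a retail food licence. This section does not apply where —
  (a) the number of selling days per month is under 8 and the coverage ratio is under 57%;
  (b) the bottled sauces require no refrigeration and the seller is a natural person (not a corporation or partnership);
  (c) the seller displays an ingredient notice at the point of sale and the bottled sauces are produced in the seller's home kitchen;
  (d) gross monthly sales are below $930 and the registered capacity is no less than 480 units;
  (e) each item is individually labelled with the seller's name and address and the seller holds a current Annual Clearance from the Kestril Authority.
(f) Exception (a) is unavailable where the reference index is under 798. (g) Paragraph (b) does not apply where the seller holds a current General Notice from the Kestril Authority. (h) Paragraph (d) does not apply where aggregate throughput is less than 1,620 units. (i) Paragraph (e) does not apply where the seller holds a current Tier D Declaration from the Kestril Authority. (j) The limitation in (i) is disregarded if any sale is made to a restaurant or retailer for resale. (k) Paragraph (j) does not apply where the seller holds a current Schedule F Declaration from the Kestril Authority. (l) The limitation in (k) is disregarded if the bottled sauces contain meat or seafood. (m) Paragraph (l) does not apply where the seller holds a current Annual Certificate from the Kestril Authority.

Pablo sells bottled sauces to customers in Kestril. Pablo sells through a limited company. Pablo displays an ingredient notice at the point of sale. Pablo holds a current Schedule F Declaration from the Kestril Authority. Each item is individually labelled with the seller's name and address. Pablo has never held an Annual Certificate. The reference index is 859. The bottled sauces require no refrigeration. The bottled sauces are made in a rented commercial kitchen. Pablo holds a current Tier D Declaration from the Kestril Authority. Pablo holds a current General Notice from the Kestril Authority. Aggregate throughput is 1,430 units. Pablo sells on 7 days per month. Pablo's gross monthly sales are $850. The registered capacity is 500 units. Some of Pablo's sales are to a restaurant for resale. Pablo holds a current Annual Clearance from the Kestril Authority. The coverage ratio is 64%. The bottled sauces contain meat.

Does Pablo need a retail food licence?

Exception (a) fails — the coverage ratio is 64%, not under 57%.
Exception (b) fails — the seller operates through a limited company.
Exception (c) does not apply: the bottled sauces are made in a commercial kitchen, not a home kitchen.
All of (d)'s requirements are met (gross monthly sales are $850, below the $930 limit; the registered capacity is 500 units, meeting the 480 units threshold). However, paragraph (h) must be considered: (h) is engaged — aggregate throughput is 1,430 units, less than the 1,620 units limit. (d) is therefore removed.
All of (e)'s requirements are met (items are individually labelled; a current Annual Clearance is held). Considering the limiting provisions: (i) is engaged (a current Tier D Declaration is held), but is itself disapplied by (j): (j) is triggered — some sales are to a restaurant for resale. (k) would limit (j) — a current Schedule F Declaration is held — but (l) sets (k) aside: (l) operates against (k): the bottled sauces contain meat. (m) does not operate here (the Annual Certificate is not current), so (l) stands. So (e) applies.

No — exception (e) applies; Pablo is not required to hold a retail food licence.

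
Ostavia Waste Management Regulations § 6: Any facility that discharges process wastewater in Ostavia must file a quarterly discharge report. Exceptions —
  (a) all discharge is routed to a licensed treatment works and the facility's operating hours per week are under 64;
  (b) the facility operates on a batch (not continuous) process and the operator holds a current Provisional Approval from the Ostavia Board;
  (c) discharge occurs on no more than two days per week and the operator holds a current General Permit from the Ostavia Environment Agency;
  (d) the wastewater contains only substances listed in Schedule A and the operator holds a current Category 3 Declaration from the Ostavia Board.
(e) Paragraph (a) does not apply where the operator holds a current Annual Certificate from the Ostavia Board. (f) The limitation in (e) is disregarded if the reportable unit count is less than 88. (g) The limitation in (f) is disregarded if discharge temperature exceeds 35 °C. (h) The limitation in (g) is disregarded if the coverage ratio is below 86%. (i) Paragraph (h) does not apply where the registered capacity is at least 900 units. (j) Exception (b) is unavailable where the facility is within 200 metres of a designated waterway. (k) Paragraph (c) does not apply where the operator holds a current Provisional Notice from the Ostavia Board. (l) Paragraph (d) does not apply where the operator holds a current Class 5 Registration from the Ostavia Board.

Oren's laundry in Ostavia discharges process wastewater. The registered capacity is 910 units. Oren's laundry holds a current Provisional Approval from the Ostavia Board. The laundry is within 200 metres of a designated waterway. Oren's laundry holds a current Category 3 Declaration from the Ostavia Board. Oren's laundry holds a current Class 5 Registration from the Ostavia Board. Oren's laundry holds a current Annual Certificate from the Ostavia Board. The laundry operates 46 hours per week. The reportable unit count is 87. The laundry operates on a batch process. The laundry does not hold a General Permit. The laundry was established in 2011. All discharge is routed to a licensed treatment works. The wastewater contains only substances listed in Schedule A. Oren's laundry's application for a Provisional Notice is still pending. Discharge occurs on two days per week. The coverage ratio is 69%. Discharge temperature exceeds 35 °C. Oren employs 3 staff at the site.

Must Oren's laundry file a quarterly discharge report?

Exception (a)'s conditions are all satisfied: discharge is routed to a licensed treatment works; the facility's operating hours per week are 46, under the 64 limit. But applying paragraphs (e)–(i): (e) operates against (a): a current Annual Certificate is held. (f) operates (the reportable unit count is 87, less than the 88 limit), but is set aside by (g): (g) operates against (f): discharge temperature exceeds 35 °C. (h) is triggered (the coverage ratio is 69%, below the 86% limit), but yields to (i): (i) operates — the registered capacity is 910 units, meeting the 900 units threshold. So (a) is unavailable.
Exception (b) is satisfied on its face — the facility operates on a batch process; a current Provisional Approval is held. But applying paragraph (j): (j) is triggered — the laundry is within 200 m of a designated waterway. So (b) is unavailable.
Exception (c) does not apply: no General Permit is held.
Exception (d): the wastewater is Schedule-A-only; a current Category 3 Declaration is held — every condition holds. But: (l) operates against (d): a current Class 5 Registration is held. Exception (d) does not apply.
No exception is made out. Oren's laundry falls within the general rule.

Yes — Oren's laundry must file a quarterly discharge report.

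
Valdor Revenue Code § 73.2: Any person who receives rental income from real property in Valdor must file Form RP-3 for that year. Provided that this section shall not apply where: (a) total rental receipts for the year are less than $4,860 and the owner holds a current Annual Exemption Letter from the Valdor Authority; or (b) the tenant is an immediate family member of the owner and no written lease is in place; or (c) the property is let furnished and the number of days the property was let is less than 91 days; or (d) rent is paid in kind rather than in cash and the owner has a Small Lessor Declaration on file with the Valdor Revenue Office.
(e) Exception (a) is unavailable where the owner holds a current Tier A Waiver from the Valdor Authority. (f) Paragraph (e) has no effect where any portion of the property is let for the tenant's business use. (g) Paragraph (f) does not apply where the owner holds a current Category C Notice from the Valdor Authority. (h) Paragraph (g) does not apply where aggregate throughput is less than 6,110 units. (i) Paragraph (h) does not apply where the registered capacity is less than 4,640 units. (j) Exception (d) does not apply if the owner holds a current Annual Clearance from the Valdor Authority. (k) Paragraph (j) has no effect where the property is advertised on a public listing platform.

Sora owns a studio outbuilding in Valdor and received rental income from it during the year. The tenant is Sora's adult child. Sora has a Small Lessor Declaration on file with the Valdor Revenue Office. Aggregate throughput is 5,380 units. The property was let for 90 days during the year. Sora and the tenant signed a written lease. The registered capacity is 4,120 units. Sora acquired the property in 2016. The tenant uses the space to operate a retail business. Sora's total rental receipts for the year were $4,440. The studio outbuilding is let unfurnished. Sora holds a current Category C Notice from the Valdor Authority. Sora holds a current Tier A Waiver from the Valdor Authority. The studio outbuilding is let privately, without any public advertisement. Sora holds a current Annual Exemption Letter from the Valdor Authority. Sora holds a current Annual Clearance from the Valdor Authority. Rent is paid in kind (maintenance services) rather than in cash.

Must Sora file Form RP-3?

Yes — Sora must file Form RP-3.

Exception (a): total rental receipts for the year are $4,440, less than the $4,860 limit; a current Annual Exemption Letter is held — every condition holds. However, paragraphs (e)–(i) must be considered: (e) operates against (a): a current Tier A Waiver is held. (f) would limit (e) — the space is let for business use — but (g) sets (f) aside: (g) operates against (f): a current Category C Notice is held. (h) operates (aggregate throughput is 5,380 units, less than the 6,110 units limit), but is set aside by (i): (i) is triggered — the registered capacity is 4,120 units, less than the 4,640 units limit. Exception (a) does not apply.
Exception (b) fails — a written lease is in place.
Exception (c) requires that the property is let furnished; but the property is let unfurnished, so (c) is unavailable.
Exception (d) is satisfied on its face — rent is paid in kind; a Small Lessor Declaration is on file. However, paragraphs (j)–(k) must be considered: (j) is triggered — a current Annual Clearance is held. (k) does not operate here (the property is let privately without advertisement), so (j) stands. (d) is therefore removed.
No exception applies. The general rule governs.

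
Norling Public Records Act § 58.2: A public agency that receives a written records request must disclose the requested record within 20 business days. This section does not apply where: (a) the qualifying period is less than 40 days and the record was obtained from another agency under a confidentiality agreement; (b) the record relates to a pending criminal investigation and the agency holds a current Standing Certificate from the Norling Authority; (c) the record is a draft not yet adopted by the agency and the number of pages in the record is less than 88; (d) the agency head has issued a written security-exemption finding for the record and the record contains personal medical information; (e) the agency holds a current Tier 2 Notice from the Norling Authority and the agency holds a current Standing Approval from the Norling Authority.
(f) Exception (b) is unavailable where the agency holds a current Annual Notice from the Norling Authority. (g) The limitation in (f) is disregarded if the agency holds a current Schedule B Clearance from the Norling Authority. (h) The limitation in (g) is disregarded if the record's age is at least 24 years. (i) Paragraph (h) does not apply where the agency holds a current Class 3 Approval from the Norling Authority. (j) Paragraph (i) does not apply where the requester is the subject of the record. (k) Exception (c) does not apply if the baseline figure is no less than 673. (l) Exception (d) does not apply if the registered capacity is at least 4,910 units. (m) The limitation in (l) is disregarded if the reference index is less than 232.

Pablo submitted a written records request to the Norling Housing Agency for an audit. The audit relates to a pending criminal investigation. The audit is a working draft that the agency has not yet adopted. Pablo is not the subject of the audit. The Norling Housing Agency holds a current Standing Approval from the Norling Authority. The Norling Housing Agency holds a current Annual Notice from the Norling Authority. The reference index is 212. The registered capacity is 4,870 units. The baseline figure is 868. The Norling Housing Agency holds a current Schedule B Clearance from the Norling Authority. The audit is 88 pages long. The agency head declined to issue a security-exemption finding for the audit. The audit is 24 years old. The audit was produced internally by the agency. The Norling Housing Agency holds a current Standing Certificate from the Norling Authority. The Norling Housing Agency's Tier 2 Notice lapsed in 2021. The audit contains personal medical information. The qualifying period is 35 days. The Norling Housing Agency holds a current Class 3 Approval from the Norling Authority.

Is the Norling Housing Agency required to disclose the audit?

Exception (a) fails — the audit was produced internally.
All of (b)'s requirements are met (the audit relates to a pending investigation; a current Standing Certificate is held). As to paragraphs (f)–(j): (f) would limit (b) — a current Annual Notice is held — but (g) sets (f) aside: (g) applies — a current Schedule B Clearance is held. (h) is engaged (the record's age is 24 years, meeting the 24 years threshold), but is overridden by (i): (i) applies — a current Class 3 Approval is held. (j) is not engaged (Pablo is not the subject of the audit), so (i) stands. (b) remains available.
Exception (c) fails — the number of pages in the record is 88, not less than 88.
Exception (d) fails — the agency head declined to issue a security-exemption finding.
Exception (e) requires that the agency holds a current Tier 2 Notice from the Norling Authority; but there is no Tier 2 Notice in force, so (e) is unavailable.

No — exception (b) applies; the Norling Housing Agency is not required to disclose the audit.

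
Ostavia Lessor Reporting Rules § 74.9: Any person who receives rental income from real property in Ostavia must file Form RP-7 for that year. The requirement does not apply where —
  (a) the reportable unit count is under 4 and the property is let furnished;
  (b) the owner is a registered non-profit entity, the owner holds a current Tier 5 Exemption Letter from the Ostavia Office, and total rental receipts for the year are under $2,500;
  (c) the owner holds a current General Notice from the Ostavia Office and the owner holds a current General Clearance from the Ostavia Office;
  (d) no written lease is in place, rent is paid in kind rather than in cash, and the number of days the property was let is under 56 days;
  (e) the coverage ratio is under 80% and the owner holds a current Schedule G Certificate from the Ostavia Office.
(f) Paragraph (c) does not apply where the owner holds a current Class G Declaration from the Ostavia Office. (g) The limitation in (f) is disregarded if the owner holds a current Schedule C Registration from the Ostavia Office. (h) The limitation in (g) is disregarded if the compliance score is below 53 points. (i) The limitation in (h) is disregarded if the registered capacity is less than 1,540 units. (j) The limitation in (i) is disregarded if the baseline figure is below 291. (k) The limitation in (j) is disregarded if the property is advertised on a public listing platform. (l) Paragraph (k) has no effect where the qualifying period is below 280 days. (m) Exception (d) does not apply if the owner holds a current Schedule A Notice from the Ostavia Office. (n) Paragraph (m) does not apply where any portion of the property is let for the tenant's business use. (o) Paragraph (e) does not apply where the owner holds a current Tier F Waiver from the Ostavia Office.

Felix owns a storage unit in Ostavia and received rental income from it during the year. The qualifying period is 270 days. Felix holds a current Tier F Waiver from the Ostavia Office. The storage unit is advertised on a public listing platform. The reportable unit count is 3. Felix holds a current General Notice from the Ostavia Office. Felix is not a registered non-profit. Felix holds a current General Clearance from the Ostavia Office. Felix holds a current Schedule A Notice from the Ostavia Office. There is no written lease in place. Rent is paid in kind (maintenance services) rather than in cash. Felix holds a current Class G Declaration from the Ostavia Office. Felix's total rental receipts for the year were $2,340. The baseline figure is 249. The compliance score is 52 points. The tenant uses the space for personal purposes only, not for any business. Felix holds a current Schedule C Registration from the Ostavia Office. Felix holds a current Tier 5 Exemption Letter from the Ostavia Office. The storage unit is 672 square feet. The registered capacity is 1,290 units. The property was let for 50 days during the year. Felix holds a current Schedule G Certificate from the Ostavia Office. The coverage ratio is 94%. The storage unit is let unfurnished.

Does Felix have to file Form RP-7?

Exception (a) does not apply: the property is let unfurnished.
Exception (b) requires that the owner is a registered non-profit entity; but Felix is not a registered non-profit, so (b) is unavailable.
Exception (c) is satisfied on its face — a current General Notice is held; a current General Clearance is held. But applying paragraphs (f)–(l): (f) operates against (c): a current Class G Declaration is held. (g) would limit (f) — a current Schedule C Registration is held — but (h) sets (g) aside: (h) operates against (g): the compliance score is 52 points, below the 53 points limit. (i) applies (the registered capacity is 1,290 units, less than the 1,540 units limit), but is itself disapplied by (j): (j) is triggered — the baseline figure is 249, below the 291 limit. (k) would limit (j) — the property is publicly advertised — but (l) sets (k) aside: (l) operates against (k): the qualifying period is 270 days, below the 280 days limit. So (c) is unavailable.
Exception (d)'s conditions are all satisfied: there is no written lease; rent is paid in kind; the number of days the property was let is 50 days, under the 56 days limit. But: (m) operates against (d): a current Schedule A Notice is held. (n), which would lift (m), is not triggered — the space is used for personal purposes only. (d) is therefore removed.
Exception (e) requires that the coverage ratio is under 80%; but the coverage ratio is 94%, not under 80%, so (e) is unavailable.
No exception applies. The general rule governs.

Yes — Felix must file Form RP-7.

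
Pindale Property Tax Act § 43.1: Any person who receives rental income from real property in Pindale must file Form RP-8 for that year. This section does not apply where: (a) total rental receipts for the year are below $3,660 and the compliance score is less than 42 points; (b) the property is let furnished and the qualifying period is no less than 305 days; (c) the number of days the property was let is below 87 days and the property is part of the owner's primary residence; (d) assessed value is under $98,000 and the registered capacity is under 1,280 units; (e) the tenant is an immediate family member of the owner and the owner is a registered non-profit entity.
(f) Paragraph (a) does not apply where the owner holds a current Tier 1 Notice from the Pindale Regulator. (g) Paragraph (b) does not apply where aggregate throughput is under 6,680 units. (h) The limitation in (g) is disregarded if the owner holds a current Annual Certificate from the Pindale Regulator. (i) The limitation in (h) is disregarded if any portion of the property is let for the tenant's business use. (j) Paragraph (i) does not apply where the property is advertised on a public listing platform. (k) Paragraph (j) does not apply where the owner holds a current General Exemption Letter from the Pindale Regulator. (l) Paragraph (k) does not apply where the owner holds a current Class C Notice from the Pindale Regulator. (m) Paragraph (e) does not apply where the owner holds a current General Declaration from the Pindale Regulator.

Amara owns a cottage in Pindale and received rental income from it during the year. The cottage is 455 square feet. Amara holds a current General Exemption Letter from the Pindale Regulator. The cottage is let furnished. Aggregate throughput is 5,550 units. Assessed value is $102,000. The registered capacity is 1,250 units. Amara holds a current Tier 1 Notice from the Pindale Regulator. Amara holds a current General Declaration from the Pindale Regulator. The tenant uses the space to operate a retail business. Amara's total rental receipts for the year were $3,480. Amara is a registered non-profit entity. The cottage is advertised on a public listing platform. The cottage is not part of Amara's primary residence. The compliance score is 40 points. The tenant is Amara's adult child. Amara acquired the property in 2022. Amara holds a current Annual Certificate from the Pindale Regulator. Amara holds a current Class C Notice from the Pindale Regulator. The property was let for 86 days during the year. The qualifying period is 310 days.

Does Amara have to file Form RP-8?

Exception (a): total rental receipts for the year are $3,480, below the $3,660 limit; the compliance score is 40 points, less than the 42 points limit — every condition holds. Turning to paragraph (f): (f) is triggered — a current Tier 1 Notice is held. Exception (a) does not apply.
Exception (b): the property is let furnished; the qualifying period is 310 days, meeting the 305 days threshold — every condition holds. Considering the limiting provisions: (g) is engaged (aggregate throughput is 5,550 units, under the 6,680 units limit), but is set aside by (h): (h) operates against (g): a current Annual Certificate is held. (i) would limit (h) — the space is let for business use — but (j) sets (i) aside: (j) operates — the property is publicly advertised. (k) would limit (j) — a current General Exemption Letter is held — but (l) sets (k) aside: (l) operates against (k): a current Class C Notice is held. So (b) applies.
Exception (c) fails — the cottage is not part of the primary residence.
Exception (d) fails — assessed value is $102,000, not under $98,000.
Exception (e)'s conditions are all satisfied: the tenant is an immediate family member; Amara is a registered non-profit. But applying paragraph (m): (m) operates against (e): a current General Declaration is held. (e) is therefore removed.

No — exception (b) applies; Amara is not required to file Form RP-8.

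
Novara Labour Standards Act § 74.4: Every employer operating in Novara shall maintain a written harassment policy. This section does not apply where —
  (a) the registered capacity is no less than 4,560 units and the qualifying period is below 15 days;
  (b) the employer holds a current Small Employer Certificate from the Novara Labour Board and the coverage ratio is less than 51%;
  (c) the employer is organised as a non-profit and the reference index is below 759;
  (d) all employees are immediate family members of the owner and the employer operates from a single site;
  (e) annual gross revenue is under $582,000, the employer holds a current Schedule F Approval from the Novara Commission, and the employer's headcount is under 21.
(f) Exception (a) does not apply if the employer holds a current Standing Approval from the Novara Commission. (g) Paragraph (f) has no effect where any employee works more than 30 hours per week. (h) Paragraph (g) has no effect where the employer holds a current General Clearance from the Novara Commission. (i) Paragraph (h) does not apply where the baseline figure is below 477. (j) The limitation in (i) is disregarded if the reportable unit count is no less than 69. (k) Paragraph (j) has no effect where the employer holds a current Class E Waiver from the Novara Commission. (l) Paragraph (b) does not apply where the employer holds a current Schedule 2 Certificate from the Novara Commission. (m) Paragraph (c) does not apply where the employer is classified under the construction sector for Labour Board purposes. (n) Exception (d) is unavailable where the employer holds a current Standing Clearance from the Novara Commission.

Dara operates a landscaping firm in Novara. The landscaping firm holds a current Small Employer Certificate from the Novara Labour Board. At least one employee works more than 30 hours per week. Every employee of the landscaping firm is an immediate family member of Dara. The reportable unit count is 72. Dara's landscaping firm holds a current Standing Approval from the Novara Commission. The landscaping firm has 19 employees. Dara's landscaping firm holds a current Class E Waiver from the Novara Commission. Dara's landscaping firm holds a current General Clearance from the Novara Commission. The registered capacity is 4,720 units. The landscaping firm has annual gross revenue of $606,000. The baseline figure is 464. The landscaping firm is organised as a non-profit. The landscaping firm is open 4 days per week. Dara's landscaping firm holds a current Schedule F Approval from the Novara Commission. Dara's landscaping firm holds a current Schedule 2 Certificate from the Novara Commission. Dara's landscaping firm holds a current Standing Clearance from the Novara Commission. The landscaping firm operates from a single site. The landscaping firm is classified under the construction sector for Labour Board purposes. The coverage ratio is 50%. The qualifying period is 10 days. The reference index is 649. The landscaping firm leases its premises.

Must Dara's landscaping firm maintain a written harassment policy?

Exception (a) is satisfied on its face — the registered capacity is 4,720 units, meeting the 4,560 units threshold; the qualifying period is 10 days, below the 15 days limit. Applying paragraphs (f)–(k): (f) applies (a current Standing Approval is held), but is displaced by (g): (g) operates against (f): at least one employee exceeds 30 hours/week. (h) applies (a current General Clearance is held), but is itself disapplied by (i): (i) operates against (h): the baseline figure is 464, below the 477 limit. (j) would limit (i) — the reportable unit count is 72, meeting the 69 threshold — but (k) sets (j) aside: (k) operates against (j): a current Class E Waiver is held. So (a) applies.
Exception (b)'s conditions are all satisfied: a current Small Employer Certificate is held; the coverage ratio is 50%, less than the 51% limit. However, paragraph (l) must be considered: (l) operates against (b): a current Schedule 2 Certificate is held. Exception (b) does not apply.
All of (c)'s requirements are met (the employer is a non-profit; the reference index is 649, below the 759 limit). But: (m) is triggered — the landscaping firm is classified under the construction sector. Exception (c) does not apply.
Exception (d)'s conditions are all satisfied: every employee is an immediate family member; the employer operates from a single site. But applying paragraph (n): (n) is triggered — a current Standing Clearance is held. (d) is therefore removed.
Exception (e) requires that annual gross revenue is under $582,000; but annual gross revenue is $606,000, not under $582,000, so (e) is unavailable.

No — exception (a) applies; Dara's landscaping firm is not required to maintain a written harassment policy.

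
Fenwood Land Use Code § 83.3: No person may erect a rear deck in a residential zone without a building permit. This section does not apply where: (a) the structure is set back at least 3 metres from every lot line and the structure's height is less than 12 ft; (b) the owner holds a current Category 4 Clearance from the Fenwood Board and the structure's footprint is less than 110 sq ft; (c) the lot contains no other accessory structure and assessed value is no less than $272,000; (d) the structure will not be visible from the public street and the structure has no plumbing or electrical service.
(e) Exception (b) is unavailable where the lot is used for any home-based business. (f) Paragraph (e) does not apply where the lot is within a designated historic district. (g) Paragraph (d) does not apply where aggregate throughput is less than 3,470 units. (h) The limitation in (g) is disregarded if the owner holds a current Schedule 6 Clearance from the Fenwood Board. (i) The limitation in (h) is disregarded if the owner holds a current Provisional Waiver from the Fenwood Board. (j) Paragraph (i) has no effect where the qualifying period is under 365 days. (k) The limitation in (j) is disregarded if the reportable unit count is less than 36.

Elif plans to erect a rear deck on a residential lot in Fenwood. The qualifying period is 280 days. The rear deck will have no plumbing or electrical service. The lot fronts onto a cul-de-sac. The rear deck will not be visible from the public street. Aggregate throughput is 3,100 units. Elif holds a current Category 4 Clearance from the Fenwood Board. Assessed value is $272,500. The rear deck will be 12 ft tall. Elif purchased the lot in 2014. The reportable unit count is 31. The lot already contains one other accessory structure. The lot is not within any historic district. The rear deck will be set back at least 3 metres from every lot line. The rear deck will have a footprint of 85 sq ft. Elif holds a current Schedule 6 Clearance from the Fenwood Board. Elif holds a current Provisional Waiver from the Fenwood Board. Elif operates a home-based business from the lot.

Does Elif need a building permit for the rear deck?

Yes — Elif must obtain a building permit.

Exception (a) does not apply: the structure's height is 12 ft, not less than 12 ft.
Exception (b) is satisfied on its face — a current Category 4 Clearance is held; the structure's footprint is 85 sq ft, less than the 110 sq ft limit. But: (e) operates against (b): a home-based business operates on the lot. (f) does not operate here (the lot is not in a historic district), so (e) stands. Exception (b) does not apply.
Exception (c) requires that the lot contains no other accessory structure; but the lot already has another accessory structure, so (c) is unavailable.
All of (d)'s requirements are met (the structure will not be visible from the street; there is no plumbing or electrical service). Turning to paragraphs (g)–(k): (g) is triggered — aggregate throughput is 3,100 units, less than the 3,470 units limit. (h) would limit (g) — a current Schedule 6 Clearance is held — but (i) sets (h) aside: (i) operates — a current Provisional Waiver is held. (j) is engaged (the qualifying period is 280 days, under the 365 days limit), but is itself disapplied by (k): (k) operates — the reportable unit count is 31, less than the 36 limit. So (d) is unavailable.
None of the exceptions is available; § 83.3 applies in full.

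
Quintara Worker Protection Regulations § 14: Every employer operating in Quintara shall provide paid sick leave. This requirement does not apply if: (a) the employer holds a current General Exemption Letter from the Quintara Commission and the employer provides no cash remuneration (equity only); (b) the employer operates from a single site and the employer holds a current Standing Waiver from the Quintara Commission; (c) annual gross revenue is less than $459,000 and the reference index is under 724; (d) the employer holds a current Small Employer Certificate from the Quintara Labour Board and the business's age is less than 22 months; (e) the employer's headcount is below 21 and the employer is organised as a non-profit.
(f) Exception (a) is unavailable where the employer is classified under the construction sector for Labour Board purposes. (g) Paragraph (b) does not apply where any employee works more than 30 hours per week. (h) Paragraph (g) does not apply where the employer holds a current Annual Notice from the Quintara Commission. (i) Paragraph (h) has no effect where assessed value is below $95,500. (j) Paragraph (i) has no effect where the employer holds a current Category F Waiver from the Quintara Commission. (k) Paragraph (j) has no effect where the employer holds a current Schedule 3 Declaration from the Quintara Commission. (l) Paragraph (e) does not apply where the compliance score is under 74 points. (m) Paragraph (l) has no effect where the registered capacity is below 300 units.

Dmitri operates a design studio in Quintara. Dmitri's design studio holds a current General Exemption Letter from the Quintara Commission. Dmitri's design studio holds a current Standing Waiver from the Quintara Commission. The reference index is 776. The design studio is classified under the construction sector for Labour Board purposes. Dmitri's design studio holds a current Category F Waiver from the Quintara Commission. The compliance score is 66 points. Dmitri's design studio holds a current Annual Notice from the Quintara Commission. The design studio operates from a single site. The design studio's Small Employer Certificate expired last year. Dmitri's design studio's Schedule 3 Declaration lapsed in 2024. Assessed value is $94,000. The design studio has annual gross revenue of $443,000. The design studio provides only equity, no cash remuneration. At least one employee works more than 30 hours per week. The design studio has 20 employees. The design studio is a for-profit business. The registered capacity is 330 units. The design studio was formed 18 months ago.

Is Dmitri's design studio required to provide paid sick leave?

Exception (a)'s conditions are all satisfied: a current General Exemption Letter is held; remuneration is equity-only. However, paragraph (f) must be considered: (f) applies — the design studio is classified under the construction sector. Exception (a) does not apply.
Exception (b) is satisfied on its face — the employer operates from a single site; a current Standing Waiver is held. Applying paragraphs (g)–(k): (g) would limit (b) — at least one employee exceeds 30 hours/week — but (h) sets (g) aside: (h) operates against (g): a current Annual Notice is held. (i) applies (assessed value is $94,000, below the $95,500 limit), but yields to (j): (j) operates against (i): a current Category F Waiver is held. (k), which would lift (j), does not operate here — there is no Schedule 3 Declaration in force. So (b) applies.
Exception (c) requires that the reference index is under 724; but the reference index is 776, not under 724, so (c) is unavailable.
Exception (d) fails — the Small Employer Certificate has expired.
Exception (e) does not apply: the employer is for-profit.

No — exception (b) applies; Dmitri's design studio is not required to provide paid sick leave.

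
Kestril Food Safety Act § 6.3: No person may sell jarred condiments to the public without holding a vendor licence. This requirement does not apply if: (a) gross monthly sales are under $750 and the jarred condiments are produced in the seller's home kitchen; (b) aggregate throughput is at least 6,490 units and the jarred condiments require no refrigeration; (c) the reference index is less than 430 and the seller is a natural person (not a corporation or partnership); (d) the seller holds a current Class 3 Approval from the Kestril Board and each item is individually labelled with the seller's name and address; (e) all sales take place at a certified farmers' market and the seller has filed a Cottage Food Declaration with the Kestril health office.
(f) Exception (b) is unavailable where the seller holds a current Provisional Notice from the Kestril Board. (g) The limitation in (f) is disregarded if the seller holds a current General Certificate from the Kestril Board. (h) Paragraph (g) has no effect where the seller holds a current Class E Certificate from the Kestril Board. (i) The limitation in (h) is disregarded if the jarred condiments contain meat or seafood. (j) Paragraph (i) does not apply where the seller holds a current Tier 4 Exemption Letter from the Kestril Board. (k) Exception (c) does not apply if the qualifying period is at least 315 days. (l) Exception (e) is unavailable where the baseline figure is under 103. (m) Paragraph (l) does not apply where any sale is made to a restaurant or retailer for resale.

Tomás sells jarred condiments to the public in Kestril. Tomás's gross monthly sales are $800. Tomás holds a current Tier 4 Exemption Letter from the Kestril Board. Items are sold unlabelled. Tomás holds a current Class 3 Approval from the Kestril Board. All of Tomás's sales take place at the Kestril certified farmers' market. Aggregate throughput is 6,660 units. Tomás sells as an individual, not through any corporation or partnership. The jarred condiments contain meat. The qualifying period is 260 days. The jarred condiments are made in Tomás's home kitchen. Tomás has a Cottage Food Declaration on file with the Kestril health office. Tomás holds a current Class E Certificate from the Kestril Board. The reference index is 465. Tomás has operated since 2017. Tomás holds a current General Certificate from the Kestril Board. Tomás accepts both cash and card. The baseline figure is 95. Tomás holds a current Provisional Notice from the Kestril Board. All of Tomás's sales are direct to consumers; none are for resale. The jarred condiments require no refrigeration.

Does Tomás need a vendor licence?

Yes — Tomás must hold a vendor licence.

Exception (a) requires that gross monthly sales are under $750; but gross monthly sales are $800, not under $750, so (a) is unavailable.
Exception (b) is satisfied on its face — aggregate throughput is 6,660 units, meeting the 6,490 units threshold; the jarred condiments are shelf-stable. Turning to paragraphs (f)–(j): (f) operates against (b): a current Provisional Notice is held. (g) is engaged (a current General Certificate is held), but is itself disapplied by (h): (h) is triggered — a current Class E Certificate is held. (i) would limit (h) — the jarred condiments contain meat — but (j) sets (i) aside: (j) applies — a current Tier 4 Exemption Letter is held. Exception (b) does not apply.
Exception (c) does not apply: the reference index is 465, not less than 430.
Exception (d) does not apply: items are sold unlabelled.
Exception (e) is satisfied on its face — all sales are at a certified farmers' market; a Cottage Food Declaration is on file. Turning to paragraphs (l)–(m): (l) operates against (e): the baseline figure is 95, under the 103 limit. (m) is not engaged (no sales are for resale), so (l) stands. Exception (e) does not apply.
Every exception is unavailable, so the rule governs.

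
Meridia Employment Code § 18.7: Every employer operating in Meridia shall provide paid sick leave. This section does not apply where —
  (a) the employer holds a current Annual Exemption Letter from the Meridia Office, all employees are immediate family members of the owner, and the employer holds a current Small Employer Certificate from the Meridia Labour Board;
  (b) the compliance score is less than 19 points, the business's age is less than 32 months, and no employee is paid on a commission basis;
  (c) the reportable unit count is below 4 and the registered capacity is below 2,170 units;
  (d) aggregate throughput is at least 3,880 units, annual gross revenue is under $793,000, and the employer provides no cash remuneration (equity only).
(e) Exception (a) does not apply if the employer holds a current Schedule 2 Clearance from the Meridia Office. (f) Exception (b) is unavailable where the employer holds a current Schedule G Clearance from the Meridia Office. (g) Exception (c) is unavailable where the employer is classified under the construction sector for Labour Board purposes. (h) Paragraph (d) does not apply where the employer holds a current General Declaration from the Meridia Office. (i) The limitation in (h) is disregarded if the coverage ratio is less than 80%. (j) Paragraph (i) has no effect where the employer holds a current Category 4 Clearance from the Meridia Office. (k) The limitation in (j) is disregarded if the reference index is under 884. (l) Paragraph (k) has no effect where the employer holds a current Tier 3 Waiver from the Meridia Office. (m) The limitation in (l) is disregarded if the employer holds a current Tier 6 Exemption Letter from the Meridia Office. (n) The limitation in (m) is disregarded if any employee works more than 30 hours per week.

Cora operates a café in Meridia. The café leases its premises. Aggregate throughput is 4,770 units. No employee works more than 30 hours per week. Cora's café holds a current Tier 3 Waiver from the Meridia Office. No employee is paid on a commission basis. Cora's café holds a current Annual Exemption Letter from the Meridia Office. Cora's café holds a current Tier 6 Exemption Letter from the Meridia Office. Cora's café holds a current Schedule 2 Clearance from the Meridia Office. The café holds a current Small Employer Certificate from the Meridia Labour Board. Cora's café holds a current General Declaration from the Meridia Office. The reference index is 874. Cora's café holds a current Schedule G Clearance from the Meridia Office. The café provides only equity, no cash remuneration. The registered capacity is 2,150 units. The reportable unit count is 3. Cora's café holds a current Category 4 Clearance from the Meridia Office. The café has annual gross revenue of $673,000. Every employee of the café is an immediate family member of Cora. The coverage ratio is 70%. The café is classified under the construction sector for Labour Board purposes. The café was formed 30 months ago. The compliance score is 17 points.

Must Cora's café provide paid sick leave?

Exception (a): a current Annual Exemption Letter is held; every employee is an immediate family member; a current Small Employer Certificate is held — every condition holds. Turning to paragraph (e): (e) operates against (a): a current Schedule 2 Clearance is held. So (a) is unavailable.
All of (b)'s requirements are met (the compliance score is 17 points, less than the 19 points limit; the business's age is 30 months, less than the 32 months limit; no employee is paid on commission). However, paragraph (f) must be considered: (f) operates against (b): a current Schedule G Clearance is held. So (b) is unavailable.
Exception (c)'s conditions are all satisfied: the reportable unit count is 3, below the 4 limit; the registered capacity is 2,150 units, below the 2,170 units limit. Turning to paragraph (g): (g) is engaged — the café is classified under the construction sector. Exception (c) does not apply.
Exception (d): aggregate throughput is 4,770 units, meeting the 3,880 units threshold; annual gross revenue is $673,000, under the $793,000 limit; remuneration is equity-only — every condition holds. Under paragraphs (h)–(n): (h) would limit (d) — a current General Declaration is held — but (i) sets (h) aside: (i) applies — the coverage ratio is 70%, less than the 80% limit. (j) applies (a current Category 4 Clearance is held), but is overridden by (k): (k) is engaged — the reference index is 874, under the 884 limit. (l) would limit (k) — a current Tier 3 Waiver is held — but (m) sets (l) aside: (m) operates — a current Tier 6 Exemption Letter is held. (n), which would lift (m), is not engaged — no employee exceeds 30 hours/week. Exception (d) stands.

No — exception (d) applies; Cora's café is not required to provide paid sick leave.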